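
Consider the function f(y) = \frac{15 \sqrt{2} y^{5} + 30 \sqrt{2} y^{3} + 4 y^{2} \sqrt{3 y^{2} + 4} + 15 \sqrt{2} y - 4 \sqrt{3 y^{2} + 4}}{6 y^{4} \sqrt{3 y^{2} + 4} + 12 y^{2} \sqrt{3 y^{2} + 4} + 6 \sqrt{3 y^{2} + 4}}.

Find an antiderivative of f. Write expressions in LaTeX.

An antiderivative is F(y) = - \frac{2 y}{3 \left(y^{2} + 1\right)} + \frac{5 \sqrt{\frac{3 y^{2}}{2} + 2}}{3}.

For F(y) to be correct the identity F'(y) - f(y) = 0 must hold.
Check: d/dy[- \frac{2 y}{3 \left(y^{2} + 1\right)} + \frac{5 \sqrt{\frac{3 y^{2}}{2} + 2}}{3}] = \frac{15 \sqrt{2} y^{5} + 30 \sqrt{2} y^{3} + 4 y^{2} \sqrt{3 y^{2} + 4} + 15 \sqrt{2} y - 4 \sqrt{3 y^{2} + 4}}{6 y^{4} \sqrt{3 y^{2} + 4} + 12 y^{2} \sqrt{3 y^{2} + 4} + 6 \sqrt{3 y^{2} + 4}} = f(y).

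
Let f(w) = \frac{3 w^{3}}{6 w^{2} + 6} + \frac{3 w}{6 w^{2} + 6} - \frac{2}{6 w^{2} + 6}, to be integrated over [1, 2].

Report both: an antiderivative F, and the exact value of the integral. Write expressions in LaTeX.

Antiderivative: F(w) = \frac{3 w^{2} - 4 \operatorname{atan}{\left(w \right)} - 15}{12}; value = - \frac{\operatorname{atan}{\left(2 \right)}}{3} + \frac{\pi}{12} + \frac{3}{4}

Integrate term by term and add the pieces.
F(w) = \frac{3 w^{2} - 4 \operatorname{atan}{\left(w \right)} - 15}{12} is an antiderivative of f.
Check: d/dw[\frac{3 w^{2} - 4 \operatorname{atan}{\left(w \right)} - 15}{12}] = \frac{3 w^{3} + 3 w - 2}{6 w^{2} + 6}, which equals f(w).
F(2) = - \frac{\operatorname{atan}{\left(2 \right)}}{3} - \frac{1}{4}; F(1) = -1 - \frac{\pi}{12}.
Integral = F(2) - F(1) = - \frac{\operatorname{atan}{\left(2 \right)}}{3} + \frac{\pi}{12} + \frac{3}{4}.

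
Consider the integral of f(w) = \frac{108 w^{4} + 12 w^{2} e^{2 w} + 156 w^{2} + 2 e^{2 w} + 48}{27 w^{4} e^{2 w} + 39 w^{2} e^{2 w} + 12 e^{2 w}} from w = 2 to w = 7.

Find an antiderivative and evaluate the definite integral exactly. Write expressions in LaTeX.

Antiderivative: F(w) = \frac{\left(2 e^{2 w} \operatorname{atan}{\left(w \right)} - e^{2 w} \operatorname{atan}{\left(\frac{3 w}{2} \right)} - 6\right) e^{- 2 w}}{3}; value = - \frac{2 \operatorname{atan}{\left(2 \right)}}{3} - \frac{\operatorname{atan}{\left(\frac{21}{2} \right)}}{3} - \frac{2}{e^{14}} + \frac{2}{e^{4}} + \frac{\operatorname{atan}{\left(3 \right)}}{3} + \frac{2 \operatorname{atan}{\left(7 \right)}}{3}

A first test for any F(w): its w-derivative must equal f(w) identically.
F(w) = \frac{\left(2 e^{2 w} \operatorname{atan}{\left(w \right)} - e^{2 w} \operatorname{atan}{\left(\frac{3 w}{2} \right)} - 6\right) e^{- 2 w}}{3} is an antiderivative of f.
Check: d/dw[\frac{\left(2 e^{2 w} \operatorname{atan}{\left(w \right)} - e^{2 w} \operatorname{atan}{\left(\frac{3 w}{2} \right)} - 6\right) e^{- 2 w}}{3}] = \frac{108 w^{4} + 12 w^{2} e^{2 w} + 156 w^{2} + 2 e^{2 w} + 48}{27 w^{4} e^{2 w} + 39 w^{2} e^{2 w} + 12 e^{2 w}} = f(w).
F(7) = - \frac{\operatorname{atan}{\left(\frac{21}{2} \right)}}{3} - \frac{2}{e^{14}} + \frac{2 \operatorname{atan}{\left(7 \right)}}{3}; F(2) = - \frac{\operatorname{atan}{\left(3 \right)}}{3} - \frac{2}{e^{4}} + \frac{2 \operatorname{atan}{\left(2 \right)}}{3}.
Integral = F(7) - F(2) = - \frac{2 \operatorname{atan}{\left(2 \right)}}{3} - \frac{\operatorname{atan}{\left(\frac{21}{2} \right)}}{3} - \frac{2}{e^{14}} + \frac{2}{e^{4}} + \frac{\operatorname{atan}{\left(3 \right)}}{3} + \frac{2 \operatorname{atan}{\left(7 \right)}}{3}.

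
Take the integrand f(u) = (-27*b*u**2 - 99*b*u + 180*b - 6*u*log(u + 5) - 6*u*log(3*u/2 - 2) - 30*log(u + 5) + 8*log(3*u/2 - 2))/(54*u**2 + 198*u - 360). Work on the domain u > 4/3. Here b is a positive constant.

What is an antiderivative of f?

An antiderivative is F(u) = -b*u/2 - log(u + 5)*log(3*u/2 - 2)/9.

A first test for any F(u): its u-derivative must equal f(u) identically.
Check: d/du[-b*u/2 - log(u + 5)*log(3*u/2 - 2)/9] = (-27*b*u**2 - 99*b*u + 180*b - 6*u*log(u + 5) - 6*u*log(3*u/2 - 2) - 30*log(u + 5) + 8*log(3*u/2 - 2))/(54*u**2 + 198*u - 360) = f(u).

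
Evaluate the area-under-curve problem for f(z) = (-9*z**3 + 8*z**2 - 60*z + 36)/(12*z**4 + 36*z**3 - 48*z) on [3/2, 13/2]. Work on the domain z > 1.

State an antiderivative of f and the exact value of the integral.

Antiderivative: F(z) = (-81*z*log(z) - 25*z*log(z - 1) + 25*z*log(z + 2) - 162*log(z) - 50*log(z - 1) + 50*log(z + 2) - 390)/(108*z + 216); value = -3*log(13/2)/4 - 25*log(11/2)/108 - 25*log(7/2)/108 - 25*log(2)/108 + 3*log(3/2)/4 + 25*log(17/2)/108 + 650/1071

Factor the denominator (12*z*(z - 1)*(z + 2)**2) and decompose: f = 25/(108*(z + 2)) + 65/(18*(z + 2)**2) - 25/(108*(z - 1)) - 3/(4*z); each piece integrates to a log, atan, or power term.
F(z) = (-81*z*log(z) - 25*z*log(z - 1) + 25*z*log(z + 2) - 162*log(z) - 50*log(z - 1) + 50*log(z + 2) - 390)/(108*z + 216) is an antiderivative of f.
Check: d/dz[(-81*z*log(z) - 25*z*log(z - 1) + 25*z*log(z + 2) - 162*log(z) - 50*log(z - 1) + 50*log(z + 2) - 390)/(108*z + 216)] = (-9*z**3 + 8*z**2 - 60*z + 36)/(12*z**4 + 36*z**3 - 48*z) = f(z).
F(13/2) = -3*log(13/2)/4 - 65/153 - 25*log(11/2)/108 + 25*log(17/2)/108; F(3/2) = -65/63 - 3*log(3/2)/4 + 25*log(2)/108 + 25*log(7/2)/108.
Integral = F(13/2) - F(3/2) = -3*log(13/2)/4 - 25*log(11/2)/108 - 25*log(7/2)/108 - 25*log(2)/108 + 3*log(3/2)/4 + 25*log(17/2)/108 + 650/1071.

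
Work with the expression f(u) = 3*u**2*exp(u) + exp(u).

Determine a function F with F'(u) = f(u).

Recognize the product-rule pattern: f = v'r + vr' with v = 3*u**2 - 6*u + 7, r = exp(u), so integration by parts undoes it.
Check: d/du[3*u**2*exp(u) - 6*u*exp(u) + 7*exp(u)] = 3*u**2*exp(u) + exp(u) = f(u).

An antiderivative is F(u) = 3*u**2*exp(u) - 6*u*exp(u) + 7*exp(u).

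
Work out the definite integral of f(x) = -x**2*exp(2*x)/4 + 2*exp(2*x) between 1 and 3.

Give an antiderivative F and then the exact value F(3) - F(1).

f has the shape u'v + uv' for u = -x**2/8 + x/8 + 15/16 and v = exp(2*x) — it is the derivative of the product u*v.
F(x) = -x**2*exp(2*x)/8 + x*exp(2*x)/8 + 15*exp(2*x)/16 is an antiderivative of f.
Check: d/dx[-x**2*exp(2*x)/8 + x*exp(2*x)/8 + 15*exp(2*x)/16] = -x**2*exp(2*x)/4 + 2*exp(2*x) = f(x).
F(3) = 3*exp(6)/16; F(1) = 15*exp(2)/16.
Integral = F(3) - F(1) = -15*exp(2)/16 + 3*exp(6)/16.

Antiderivative: F(x) = -x**2*exp(2*x)/8 + x*exp(2*x)/8 + 15*exp(2*x)/16; value = -15*exp(2)/16 + 3*exp(6)/16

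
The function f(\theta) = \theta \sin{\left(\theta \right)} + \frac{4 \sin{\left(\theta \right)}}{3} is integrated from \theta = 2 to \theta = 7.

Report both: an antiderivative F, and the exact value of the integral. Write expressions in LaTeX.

The integrand splits into summands that can be handled one at a time.
F(\theta) = - \theta \cos{\left(\theta \right)} + \sin{\left(\theta \right)} - \frac{4 \cos{\left(\theta \right)}}{3} is an antiderivative of f.
Check: d/d\theta[- \theta \cos{\left(\theta \right)} + \sin{\left(\theta \right)} - \frac{4 \cos{\left(\theta \right)}}{3}] = \theta \sin{\left(\theta \right)} + \frac{4 \sin{\left(\theta \right)}}{3} = f(\theta).
F(7) = - \frac{25 \cos{\left(7 \right)}}{3} + \sin{\left(7 \right)}; F(2) = \sin{\left(2 \right)} - \frac{10 \cos{\left(2 \right)}}{3}.
Integral = F(7) - F(2) = - \frac{25 \cos{\left(7 \right)}}{3} + \frac{10 \cos{\left(2 \right)}}{3} - \sin{\left(2 \right)} + \sin{\left(7 \right)}.

Antiderivative: F(\theta) = - \theta \cos{\left(\theta \right)} + \sin{\left(\theta \right)} - \frac{4 \cos{\left(\theta \right)}}{3}; value = - \frac{25 \cos{\left(7 \right)}}{3} + \frac{10 \cos{\left(2 \right)}}{3} - \sin{\left(2 \right)} + \sin{\left(7 \right)}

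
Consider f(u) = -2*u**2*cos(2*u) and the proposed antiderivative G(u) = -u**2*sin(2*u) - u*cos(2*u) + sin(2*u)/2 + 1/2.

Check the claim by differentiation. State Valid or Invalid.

Valid - the claim checks out under differentiation.

d/du[G] = -2*u**2*cos(2*u)
This equals f(u) exactly, so the claim holds.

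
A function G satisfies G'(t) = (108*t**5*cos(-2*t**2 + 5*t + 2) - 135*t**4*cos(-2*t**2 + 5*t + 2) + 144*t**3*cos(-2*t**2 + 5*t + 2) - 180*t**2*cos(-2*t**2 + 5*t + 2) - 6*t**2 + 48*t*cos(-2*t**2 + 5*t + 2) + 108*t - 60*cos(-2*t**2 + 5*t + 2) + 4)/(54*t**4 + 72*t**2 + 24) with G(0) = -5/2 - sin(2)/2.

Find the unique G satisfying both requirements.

G(t) = (-18*t**2 + 2*t - 3*(3*t**2 + 2)*sin(-2*t**2 + 5*t + 2) - 30)/(6*(3*t**2 + 2))

A first test for any G(t): its t-derivative must equal the given G'(t).
A general antiderivative is (t/3 - 3)/(3*t**2 + 2) - sin(-2*t**2 + 5*t + 2)/2 + C.
The condition gives C = -5/2 - sin(2)/2 - (-3/2 - sin(2)/2) = -1.
So G(t) = (-18*t**2 + 2*t - 3*(3*t**2 + 2)*sin(-2*t**2 + 5*t + 2) - 30)/(6*(3*t**2 + 2)).
Check: d/dt[(-18*t**2 + 2*t - 3*(3*t**2 + 2)*sin(-2*t**2 + 5*t + 2) - 30)/(6*(3*t**2 + 2))] = (108*t**5*cos(-2*t**2 + 5*t + 2) - 135*t**4*cos(-2*t**2 + 5*t + 2) + 144*t**3*cos(-2*t**2 + 5*t + 2) - 180*t**2*cos(-2*t**2 + 5*t + 2) - 6*t**2 + 48*t*cos(-2*t**2 + 5*t + 2) + 108*t - 60*cos(-2*t**2 + 5*t + 2) + 4)/(54*t**4 + 72*t**2 + 24) = G'(t).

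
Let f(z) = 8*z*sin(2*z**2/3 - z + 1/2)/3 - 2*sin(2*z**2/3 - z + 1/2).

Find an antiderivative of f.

An antiderivative is F(z) = -2*cos(2*z**2/3 - z + 1/2).

f matches the chain-rule pattern g'(h)*h' with inner function h(z) = 2*z**2/3 - z + 1/2; substituting u = h(z) collapses the integral.
Check: d/dz[-2*cos(2*z**2/3 - z + 1/2)] = 8*z*sin(2*z**2/3 - z + 1/2)/3 - 2*sin(2*z**2/3 - z + 1/2) = f(z).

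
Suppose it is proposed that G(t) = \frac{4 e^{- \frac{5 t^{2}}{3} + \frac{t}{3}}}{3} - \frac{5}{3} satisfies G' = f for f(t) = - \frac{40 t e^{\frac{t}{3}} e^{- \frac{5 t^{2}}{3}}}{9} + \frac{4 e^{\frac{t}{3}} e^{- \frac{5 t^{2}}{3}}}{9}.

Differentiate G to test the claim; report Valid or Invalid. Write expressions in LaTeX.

d/dt[G] = - \frac{40 t e^{\frac{t}{3}} e^{- \frac{5 t^{2}}{3}}}{9} + \frac{4 e^{\frac{t}{3}} e^{- \frac{5 t^{2}}{3}}}{9}
This equals f(t) exactly, so the claim holds.

Valid: G'(t) = f(t).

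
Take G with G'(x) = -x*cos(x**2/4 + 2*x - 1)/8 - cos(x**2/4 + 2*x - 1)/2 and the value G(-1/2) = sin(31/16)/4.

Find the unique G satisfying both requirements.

G(x) = -sin(x**2/4 + 2*x - 1)/4

G'(x) matches the chain-rule pattern g'(h)*h' with inner function h(x) = x**2/4 + 2*x - 1; substituting u = h(x) collapses the integral.
A general antiderivative is -sin(x**2/4 + 2*x - 1)/4 + C.
The condition gives C = sin(31/16)/4 - (sin(31/16)/4) = 0.
So G(x) = -sin(x**2/4 + 2*x - 1)/4.
Check: d/dx[-sin(x**2/4 + 2*x - 1)/4] = -x*cos(x**2/4 + 2*x - 1)/8 - cos(x**2/4 + 2*x - 1)/2 = G'(x).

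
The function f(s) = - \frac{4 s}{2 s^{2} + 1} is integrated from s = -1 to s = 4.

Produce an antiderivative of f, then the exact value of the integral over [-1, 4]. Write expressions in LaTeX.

f matches the chain-rule pattern g'(h)*h' with inner function h(s) = 2 s^{2} + 1; substituting u = h(s) collapses the integral.
F(s) = - \log{\left(2 s^{2} + 1 \right)} is an antiderivative of f.
Check: d/ds[- \log{\left(2 s^{2} + 1 \right)}] = - \frac{4 s}{2 s^{2} + 1} = f(s).
F(4) = - \log{\left(33 \right)}; F(-1) = - \log{\left(3 \right)}.
Integral = F(4) - F(-1) = - \log{\left(33 \right)} + \log{\left(3 \right)}.

Antiderivative: F(s) = - \log{\left(2 s^{2} + 1 \right)}; value = - \log{\left(33 \right)} + \log{\left(3 \right)}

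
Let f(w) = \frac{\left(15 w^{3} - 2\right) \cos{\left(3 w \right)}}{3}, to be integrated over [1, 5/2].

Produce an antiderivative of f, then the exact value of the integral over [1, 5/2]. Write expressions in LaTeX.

A candidate is checked by its d/dw: the result must match f(w).
F(w) = \frac{5 w^{3} \sin{\left(3 w \right)}}{3} + \frac{5 w^{2} \cos{\left(3 w \right)}}{3} - \frac{10 w \sin{\left(3 w \right)}}{9} - \frac{2 \sin{\left(3 w \right)}}{9} - \frac{10 \cos{\left(3 w \right)}}{27} is an antiderivative of f.
Check: d/dw[\frac{5 w^{3} \sin{\left(3 w \right)}}{3} + \frac{5 w^{2} \cos{\left(3 w \right)}}{3} - \frac{10 w \sin{\left(3 w \right)}}{9} - \frac{2 \sin{\left(3 w \right)}}{9} - \frac{10 \cos{\left(3 w \right)}}{27}] = 5 w^{3} \cos{\left(3 w \right)} - \frac{2 \cos{\left(3 w \right)}}{3}, which equals f(w).
F(5/2) = \frac{1085 \cos{\left(\frac{15}{2} \right)}}{108} + \frac{553 \sin{\left(\frac{15}{2} \right)}}{24}; F(1) = \frac{35 \cos{\left(3 \right)}}{27} + \frac{\sin{\left(3 \right)}}{3}.
Integral = F(5/2) - F(1) = - \frac{\sin{\left(3 \right)}}{3} - \frac{35 \cos{\left(3 \right)}}{27} + \frac{1085 \cos{\left(\frac{15}{2} \right)}}{108} + \frac{553 \sin{\left(\frac{15}{2} \right)}}{24}.

Antiderivative: F(w) = \frac{5 w^{3} \sin{\left(3 w \right)}}{3} + \frac{5 w^{2} \cos{\left(3 w \right)}}{3} - \frac{10 w \sin{\left(3 w \right)}}{9} - \frac{2 \sin{\left(3 w \right)}}{9} - \frac{10 \cos{\left(3 w \right)}}{27}; value = - \frac{\sin{\left(3 \right)}}{3} - \frac{35 \cos{\left(3 \right)}}{27} + \frac{1085 \cos{\left(\frac{15}{2} \right)}}{108} + \frac{553 \sin{\left(\frac{15}{2} \right)}}{24}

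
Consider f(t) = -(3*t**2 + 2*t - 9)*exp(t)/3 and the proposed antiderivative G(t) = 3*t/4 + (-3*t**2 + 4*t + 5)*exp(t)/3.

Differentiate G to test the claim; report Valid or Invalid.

Invalid: d/dt[G] - f = 3/4, which is not 0.

d/dt[G] = -t**2*exp(t) - 2*t*exp(t)/3 + 3*exp(t) + 3/4
d/dt[G] - f(t) = 3/4 != 0.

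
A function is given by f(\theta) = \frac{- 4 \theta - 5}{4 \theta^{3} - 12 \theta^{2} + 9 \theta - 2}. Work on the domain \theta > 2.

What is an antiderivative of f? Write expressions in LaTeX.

An antiderivative is F(\theta) = \frac{- 26 \theta \log{\left(\theta - 2 \right)} + 26 \theta \log{\left(\theta - \frac{1}{2} \right)} + 13 \log{\left(\theta - 2 \right)} - 13 \log{\left(\theta - \frac{1}{2} \right)} - 21}{18 \theta - 9}.

Factor the denominator (\left(\theta - 2\right) \left(2 \theta - 1\right)^{2}) and decompose: f = \frac{26}{9 \left(2 \theta - 1\right)} + \frac{14}{3 \left(2 \theta - 1\right)^{2}} - \frac{13}{9 \left(\theta - 2\right)}; each piece integrates to a log, atan, or power term.
Check: d/d\theta[\frac{- 26 \theta \log{\left(\theta - 2 \right)} + 26 \theta \log{\left(\theta - \frac{1}{2} \right)} + 13 \log{\left(\theta - 2 \right)} - 13 \log{\left(\theta - \frac{1}{2} \right)} - 21}{18 \theta - 9}] = \frac{- 4 \theta - 5}{4 \theta^{3} - 12 \theta^{2} + 9 \theta - 2} = f(\theta).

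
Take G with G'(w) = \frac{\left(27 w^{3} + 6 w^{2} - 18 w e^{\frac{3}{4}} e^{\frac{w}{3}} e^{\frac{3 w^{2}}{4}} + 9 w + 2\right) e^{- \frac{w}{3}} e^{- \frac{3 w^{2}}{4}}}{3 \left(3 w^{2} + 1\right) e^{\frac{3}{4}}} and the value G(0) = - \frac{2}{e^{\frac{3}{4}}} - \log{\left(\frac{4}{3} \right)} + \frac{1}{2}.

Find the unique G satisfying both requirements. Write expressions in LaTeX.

Check a candidate G(w) by differentiating: d/dw[G] must match the given G'(w).
A general antiderivative is - 2 e^{- \frac{3 w^{2}}{4} - \frac{w}{3} - \frac{3}{4}} - \log{\left(4 w^{2} + \frac{4}{3} \right)} + C.
The condition gives C = - \frac{2}{e^{\frac{3}{4}}} - \log{\left(\frac{4}{3} \right)} + \frac{1}{2} - (- \frac{2}{e^{\frac{3}{4}}} - \log{\left(\frac{4}{3} \right)}) = \frac{1}{2}.
So G(w) = - \frac{2 \log{\left(4 w^{2} + \frac{4}{3} \right)} - 1 + \frac{4 e^{- \frac{w}{3}} e^{- \frac{3 w^{2}}{4}}}{e^{\frac{3}{4}}}}{2}.
Check: d/dw[- \frac{2 \log{\left(4 w^{2} + \frac{4}{3} \right)} - 1 + \frac{4 e^{- \frac{w}{3}} e^{- \frac{3 w^{2}}{4}}}{e^{\frac{3}{4}}}}{2}] = \frac{27 w^{3} + 6 w^{2} - 18 w e^{\frac{3}{4}} e^{\frac{w}{3}} e^{\frac{3 w^{2}}{4}} + 9 w + 2}{9 w^{2} e^{\frac{3}{4}} e^{\frac{w}{3}} e^{\frac{3 w^{2}}{4}} + 3 e^{\frac{3}{4}} e^{\frac{w}{3}} e^{\frac{3 w^{2}}{4}}}, which equals G'(w).

G(w) = - \frac{2 \log{\left(4 w^{2} + \frac{4}{3} \right)} - 1 + \frac{4 e^{- \frac{w}{3}} e^{- \frac{3 w^{2}}{4}}}{e^{\frac{3}{4}}}}{2}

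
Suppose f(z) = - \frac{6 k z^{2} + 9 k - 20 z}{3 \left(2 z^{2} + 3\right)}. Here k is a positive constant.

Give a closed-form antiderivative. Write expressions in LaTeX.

A first test for any F(z): its z-derivative must equal f(z) identically.
Check: d/dz[- \frac{3 k z - 5 \log{\left(z^{2} + \frac{3}{2} \right)}}{3}] = \frac{- 6 k z^{2} - 9 k + 20 z}{6 z^{2} + 9}, which equals f(z).

An antiderivative is F(z) = - \frac{3 k z - 5 \log{\left(z^{2} + \frac{3}{2} \right)}}{3}.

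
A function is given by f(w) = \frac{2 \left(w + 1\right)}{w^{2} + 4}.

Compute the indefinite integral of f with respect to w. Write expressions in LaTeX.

F(w) = \log{\left(w^{2} + 4 \right)} + \operatorname{atan}{\left(\frac{w}{2} \right)} + C

Whatever form F(w) takes, F'(w) = f(w) is non-negotiable.
Check: d/dw[\log{\left(w^{2} + 4 \right)} + \operatorname{atan}{\left(\frac{w}{2} \right)}] = \frac{2 w + 2}{w^{2} + 4}, which equals f(w).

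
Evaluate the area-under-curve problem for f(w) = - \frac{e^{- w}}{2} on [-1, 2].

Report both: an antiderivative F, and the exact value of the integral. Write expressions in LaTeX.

Any candidate F(w) must reproduce f(w) exactly when differentiated.
F(w) = \frac{e^{- w}}{2} is an antiderivative of f.
Check: d/dw[\frac{e^{- w}}{2}] = - \frac{e^{- w}}{2} = f(w).
F(2) = \frac{1}{2 e^{2}}; F(-1) = \frac{e}{2}.
Integral = F(2) - F(-1) = - \frac{e}{2} + \frac{1}{2 e^{2}}.

Antiderivative: F(w) = \frac{e^{- w}}{2}; value = - \frac{e}{2} + \frac{1}{2 e^{2}}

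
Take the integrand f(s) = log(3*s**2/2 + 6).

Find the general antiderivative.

F(s) = s*log(3*s**2/2 + 6) - 2*s + 4*atan(s/2) + C

An antiderivative F(s) passes only if d/ds[F] lands on f(s) exactly.
Check: d/ds[s*log(3*s**2/2 + 6) - 2*s + 4*atan(s/2)] = log(s**2/2 + 2) + log(3), which equals f(s).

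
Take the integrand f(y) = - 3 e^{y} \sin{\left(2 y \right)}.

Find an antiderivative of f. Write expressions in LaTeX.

Since d/dy undoes antidifferentiation here, F'(y) = f(y) is required of F(y).
Check: d/dy[- \frac{3 e^{y} \sin{\left(2 y \right)}}{5} + \frac{6 e^{y} \cos{\left(2 y \right)}}{5}] = - 3 e^{y} \sin{\left(2 y \right)} = f(y).

An antiderivative is F(y) = - \frac{3 e^{y} \sin{\left(2 y \right)}}{5} + \frac{6 e^{y} \cos{\left(2 y \right)}}{5}.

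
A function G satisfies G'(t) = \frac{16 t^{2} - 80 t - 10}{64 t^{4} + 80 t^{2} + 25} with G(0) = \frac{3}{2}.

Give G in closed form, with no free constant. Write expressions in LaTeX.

G(t) = \frac{8 t^{2} - 4 t + 15}{2 \left(8 t^{2} + 5\right)}

G'(t) has the shape u'v + uv' for u = \frac{1}{4 t^{2} + \frac{5}{2}} and v = \frac{5}{2} - t — it is the derivative of the product u*v.
A general antiderivative is \frac{\frac{5}{2} - t}{4 t^{2} + \frac{5}{2}} + C.
The condition gives C = \frac{3}{2} - (1) = \frac{1}{2}.
So G(t) = \frac{8 t^{2} - 4 t + 15}{2 \left(8 t^{2} + 5\right)}.
Check: d/dt[\frac{8 t^{2} - 4 t + 15}{2 \left(8 t^{2} + 5\right)}] = \frac{16 t^{2} - 80 t - 10}{64 t^{4} + 80 t^{2} + 25} = G'(t).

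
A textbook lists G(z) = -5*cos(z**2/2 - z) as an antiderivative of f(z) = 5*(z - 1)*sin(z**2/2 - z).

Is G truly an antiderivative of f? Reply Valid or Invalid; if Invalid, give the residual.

Valid: G'(z) = f(z).

d/dz[G] = 5*z*sin(z**2/2 - z) - 5*sin(z**2/2 - z)
This equals f(z) exactly, so the claim holds.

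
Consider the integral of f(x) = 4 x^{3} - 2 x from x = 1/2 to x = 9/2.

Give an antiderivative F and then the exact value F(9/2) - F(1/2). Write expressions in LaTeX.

Antiderivative: F(x) = x^{4} - x^{2}; value = 390

Integrate term by term and add the pieces.
F(x) = x^{4} - x^{2} is an antiderivative of f.
Check: d/dx[x^{4} - x^{2}] = 4 x^{3} - 2 x = f(x).
F(9/2) = \frac{6237}{16}; F(1/2) = - \frac{3}{16}.
Integral = F(9/2) - F(1/2) = 390.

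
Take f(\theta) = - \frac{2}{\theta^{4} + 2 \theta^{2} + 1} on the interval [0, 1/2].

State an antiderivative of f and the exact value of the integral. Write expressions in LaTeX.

A candidate is checked by its d/d\theta: the result must match f(\theta).
F(\theta) = \frac{- \theta - \left(\theta^{2} + 1\right) \operatorname{atan}{\left(\theta \right)}}{\theta^{2} + 1} is an antiderivative of f.
Check: d/d\theta[\frac{- \theta - \left(\theta^{2} + 1\right) \operatorname{atan}{\left(\theta \right)}}{\theta^{2} + 1}] = - \frac{2}{\theta^{4} + 2 \theta^{2} + 1} = f(\theta).
F(1/2) = - \operatorname{atan}{\left(\frac{1}{2} \right)} - \frac{2}{5}; F(0) = 0.
Integral = F(1/2) - F(0) = - \operatorname{atan}{\left(\frac{1}{2} \right)} - \frac{2}{5}.

Antiderivative: F(\theta) = \frac{- \theta - \left(\theta^{2} + 1\right) \operatorname{atan}{\left(\theta \right)}}{\theta^{2} + 1}; value = - \operatorname{atan}{\left(\frac{1}{2} \right)} - \frac{2}{5}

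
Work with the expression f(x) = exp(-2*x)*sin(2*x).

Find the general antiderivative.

Any candidate F(x) must reproduce f(x) exactly when differentiated.
Check: d/dx[(-sin(2*x) - cos(2*x))*exp(-2*x)/4] = exp(-2*x)*sin(2*x) = f(x).

F(x) = (-sin(2*x) - cos(2*x))*exp(-2*x)/4 + C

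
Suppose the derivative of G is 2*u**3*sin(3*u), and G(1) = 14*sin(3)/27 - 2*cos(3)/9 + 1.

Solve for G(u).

G(u) = -2*u**3*cos(3*u)/3 + 2*u**2*sin(3*u)/3 + 4*u*cos(3*u)/9 - 4*sin(3*u)/27 + 1

Check a candidate G(u) by differentiating: d/du[G] must match the given G'(u).
A general antiderivative is -2*u**3*cos(3*u)/3 + 2*u**2*sin(3*u)/3 + 4*u*cos(3*u)/9 - 4*sin(3*u)/27 + C.
The condition gives C = 14*sin(3)/27 - 2*cos(3)/9 + 1 - (14*sin(3)/27 - 2*cos(3)/9) = 1.
So G(u) = -2*u**3*cos(3*u)/3 + 2*u**2*sin(3*u)/3 + 4*u*cos(3*u)/9 - 4*sin(3*u)/27 + 1.
Check: d/du[-2*u**3*cos(3*u)/3 + 2*u**2*sin(3*u)/3 + 4*u*cos(3*u)/9 - 4*sin(3*u)/27 + 1] = 2*u**3*sin(3*u) = G'(u).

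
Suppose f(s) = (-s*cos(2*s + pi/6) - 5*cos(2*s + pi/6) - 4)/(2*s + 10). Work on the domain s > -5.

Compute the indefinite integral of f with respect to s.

Any candidate F(s) must reproduce f(s) exactly when differentiated.
Check: d/ds[-2*log(s + 5) - sin(2*s + pi/6)/4] = (-s*cos(2*s + pi/6) - 5*cos(2*s + pi/6) - 4)/(2*s + 10) = f(s).

F(s) = -2*log(s + 5) - sin(2*s + pi/6)/4 + C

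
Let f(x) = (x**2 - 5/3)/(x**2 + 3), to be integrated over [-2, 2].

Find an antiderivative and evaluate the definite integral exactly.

Recover f(x) by differentiating a candidate F(x); any mismatch rules it out.
F(x) = (9*x - 14*sqrt(3)*atan(sqrt(3)*x/3))/9 is an antiderivative of f.
Check: d/dx[(9*x - 14*sqrt(3)*atan(sqrt(3)*x/3))/9] = (3*x**2 - 5)/(3*x**2 + 9), which equals f(x).
F(2) = -14*sqrt(3)*atan(2*sqrt(3)/3)/9 + 2; F(-2) = -2 + 14*sqrt(3)*atan(2*sqrt(3)/3)/9.
Integral = F(2) - F(-2) = -28*sqrt(3)*atan(2*sqrt(3)/3)/9 + 4.

Antiderivative: F(x) = (9*x - 14*sqrt(3)*atan(sqrt(3)*x/3))/9; value = -28*sqrt(3)*atan(2*sqrt(3)/3)/9 + 4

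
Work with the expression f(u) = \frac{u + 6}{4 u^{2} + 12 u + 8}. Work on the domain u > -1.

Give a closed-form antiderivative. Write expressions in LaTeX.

The denominator factors as 4 \left(u + 1\right) \left(u + 2\right); partial fractions split f into directly integrable pieces: - \frac{1}{u + 2} + \frac{5}{4 \left(u + 1\right)}.
Check: d/du[\frac{5 \log{\left(u + 1 \right)}}{4} - \log{\left(u + 2 \right)}] = \frac{u + 6}{4 u^{2} + 12 u + 8} = f(u).

An antiderivative is F(u) = \frac{5 \log{\left(u + 1 \right)}}{4} - \log{\left(u + 2 \right)}.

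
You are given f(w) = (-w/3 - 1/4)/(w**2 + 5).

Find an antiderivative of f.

An antiderivative is F(w) = -(10*log(w**2 + 5) + 3*sqrt(5)*atan(sqrt(5)*w/5))/60.

An antiderivative F(w) passes only if d/dw[F] lands on f(w) exactly.
Check: d/dw[-(10*log(w**2 + 5) + 3*sqrt(5)*atan(sqrt(5)*w/5))/60] = (-4*w - 3)/(12*w**2 + 60), which equals f(w).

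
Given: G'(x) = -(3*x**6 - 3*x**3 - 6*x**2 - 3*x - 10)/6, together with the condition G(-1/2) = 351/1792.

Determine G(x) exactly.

G(x) = -x**7/14 + x**4/8 + x**3/3 + x**2/4 + 5*x/3 + 1

The proposed G(x) is checked by its d/dx: the result must match the given G'(x).
A general antiderivative is -x**7/14 + x**4/8 + x**3/3 + x**2/4 + 5*x/3 + C.
The condition gives C = 351/1792 - (-1441/1792) = 1.
So G(x) = -x**7/14 + x**4/8 + x**3/3 + x**2/4 + 5*x/3 + 1.
Check: d/dx[-x**7/14 + x**4/8 + x**3/3 + x**2/4 + 5*x/3 + 1] = -x**6/2 + x**3/2 + x**2 + x/2 + 5/3, which equals G'(x).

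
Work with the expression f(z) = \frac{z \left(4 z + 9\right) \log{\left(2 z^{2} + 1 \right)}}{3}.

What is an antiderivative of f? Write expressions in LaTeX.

An antiderivative is F(z) = \frac{4 z^{3} \log{\left(2 z^{2} + 1 \right)}}{9} - \frac{8 z^{3}}{27} + \frac{3 z^{2} \log{\left(2 z^{2} + 1 \right)}}{2} - \frac{3 z^{2}}{2} + \frac{4 z}{9} + \frac{3 \log{\left(z^{2} + \frac{1}{2} \right)}}{4} - \frac{2 \sqrt{2} \operatorname{atan}{\left(\sqrt{2} z \right)}}{9}.

Recover f(z) by differentiating a candidate F(z); any mismatch rules it out.
Check: d/dz[\frac{4 z^{3} \log{\left(2 z^{2} + 1 \right)}}{9} - \frac{8 z^{3}}{27} + \frac{3 z^{2} \log{\left(2 z^{2} + 1 \right)}}{2} - \frac{3 z^{2}}{2} + \frac{4 z}{9} + \frac{3 \log{\left(z^{2} + \frac{1}{2} \right)}}{4} - \frac{2 \sqrt{2} \operatorname{atan}{\left(\sqrt{2} z \right)}}{9}] = \frac{4 z^{2} \log{\left(2 z^{2} + 1 \right)}}{3} + 3 z \log{\left(2 z^{2} + 1 \right)}, which equals f(z).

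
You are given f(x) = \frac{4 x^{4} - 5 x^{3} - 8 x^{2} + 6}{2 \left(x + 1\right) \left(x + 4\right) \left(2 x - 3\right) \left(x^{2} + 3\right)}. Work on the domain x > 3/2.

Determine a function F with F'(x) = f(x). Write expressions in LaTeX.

The denominator factors as 2 \left(x + 1\right) \left(x + 4\right) \left(2 x - 3\right) \left(x^{2} + 3\right); partial fractions split f into directly integrable pieces: \frac{121 x - 921}{1064 \left(x^{2} + 3\right)} - \frac{23}{385 \left(2 x - 3\right)} + \frac{611}{627 \left(x + 4\right)} - \frac{7}{120 \left(x + 1\right)}.
Check: d/dx[\frac{- 10488 \log{\left(x - \frac{3}{2} \right)} - 20482 \log{\left(x + 1 \right)} + 342160 \log{\left(x + 4 \right)} + 19965 \log{\left(x^{2} + 3 \right)} - 101310 \sqrt{3} \operatorname{atan}{\left(\frac{\sqrt{3} x}{3} \right)}}{351120}] = \frac{4 x^{4} - 5 x^{3} - 8 x^{2} + 6}{4 x^{5} + 14 x^{4} - 2 x^{3} + 18 x^{2} - 42 x - 72}, which equals f(x).

An antiderivative is F(x) = \frac{- 10488 \log{\left(x - \frac{3}{2} \right)} - 20482 \log{\left(x + 1 \right)} + 342160 \log{\left(x + 4 \right)} + 19965 \log{\left(x^{2} + 3 \right)} - 101310 \sqrt{3} \operatorname{atan}{\left(\frac{\sqrt{3} x}{3} \right)}}{351120}.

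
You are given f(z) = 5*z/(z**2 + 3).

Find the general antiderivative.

F(z) = 5*log(z**2 + 3)/2 + C

f matches the chain-rule pattern g'(h)*h' with inner function h(z) = z**2 + 3; substituting u = h(z) collapses the integral.
Check: d/dz[5*log(z**2 + 3)/2] = 5*z/(z**2 + 3) = f(z).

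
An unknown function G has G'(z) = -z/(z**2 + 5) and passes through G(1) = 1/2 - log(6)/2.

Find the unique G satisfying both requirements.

G(z) = (1 - log(z**2 + 5))/2

G'(z) matches the chain-rule pattern g'(h)*h' with inner function h(z) = z**2 + 5; substituting u = h(z) collapses the integral.
A general antiderivative is -log(z**2 + 5)/2 + C.
The condition gives C = 1/2 - log(6)/2 - (-log(6)/2) = 1/2.
So G(z) = (1 - log(z**2 + 5))/2.
Check: d/dz[(1 - log(z**2 + 5))/2] = -z/(z**2 + 5) = G'(z).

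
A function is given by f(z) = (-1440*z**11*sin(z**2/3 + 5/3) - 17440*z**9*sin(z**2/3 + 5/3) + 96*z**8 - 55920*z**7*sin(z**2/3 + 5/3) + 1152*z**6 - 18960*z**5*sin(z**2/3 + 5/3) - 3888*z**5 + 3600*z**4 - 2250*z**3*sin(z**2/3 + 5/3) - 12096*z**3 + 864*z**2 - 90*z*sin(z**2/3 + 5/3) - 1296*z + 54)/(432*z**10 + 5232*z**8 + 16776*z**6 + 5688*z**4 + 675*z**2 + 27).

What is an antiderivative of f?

A first test for any F(z): its z-derivative must equal f(z) identically.
Check: d/dz[5*cos(z**2/3 + 5/3) + 2*atan(3*z)/3 + 3/(2*(2*z**4/3 + 4*z**2 + 1/2))] = (-1440*z**11*sin(z**2/3 + 5/3) - 17440*z**9*sin(z**2/3 + 5/3) + 96*z**8 - 55920*z**7*sin(z**2/3 + 5/3) + 1152*z**6 - 18960*z**5*sin(z**2/3 + 5/3) - 3888*z**5 + 3600*z**4 - 2250*z**3*sin(z**2/3 + 5/3) - 12096*z**3 + 864*z**2 - 90*z*sin(z**2/3 + 5/3) - 1296*z + 54)/(432*z**10 + 5232*z**8 + 16776*z**6 + 5688*z**4 + 675*z**2 + 27) = f(z).

An antiderivative is F(z) = 5*cos(z**2/3 + 5/3) + 2*atan(3*z)/3 + 3/(2*(2*z**4/3 + 4*z**2 + 1/2)).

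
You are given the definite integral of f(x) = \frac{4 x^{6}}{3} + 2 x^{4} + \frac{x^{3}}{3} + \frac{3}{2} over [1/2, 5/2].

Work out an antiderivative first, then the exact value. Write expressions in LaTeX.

Integrate term by term and add the pieces.
F(x) = \frac{4 x^{7}}{21} + \frac{2 x^{5}}{5} + \frac{x^{4}}{12} + \frac{3 x}{2} is an antiderivative of f.
Check: d/dx[\frac{4 x^{7}}{21} + \frac{2 x^{5}}{5} + \frac{x^{4}}{12} + \frac{3 x}{2}] = \frac{4 x^{6}}{3} + 2 x^{4} + \frac{x^{3}}{3} + \frac{3}{2} = f(x).
F(5/2) = \frac{218165}{1344}; F(1/2) = \frac{1723}{2240}.
Integral = F(5/2) - F(1/2) = \frac{135707}{840}.

Antiderivative: F(x) = \frac{4 x^{7}}{21} + \frac{2 x^{5}}{5} + \frac{x^{4}}{12} + \frac{3 x}{2}; value = \frac{135707}{840}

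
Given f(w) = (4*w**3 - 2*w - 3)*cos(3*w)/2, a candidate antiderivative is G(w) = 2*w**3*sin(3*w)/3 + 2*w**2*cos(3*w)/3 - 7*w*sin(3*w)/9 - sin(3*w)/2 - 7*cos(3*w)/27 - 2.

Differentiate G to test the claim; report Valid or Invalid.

Valid. The derivative of G reproduces f.

d/dw[G] = 2*w**3*cos(3*w) - w*cos(3*w) - 3*cos(3*w)/2
This equals f(w) exactly, so the claim holds.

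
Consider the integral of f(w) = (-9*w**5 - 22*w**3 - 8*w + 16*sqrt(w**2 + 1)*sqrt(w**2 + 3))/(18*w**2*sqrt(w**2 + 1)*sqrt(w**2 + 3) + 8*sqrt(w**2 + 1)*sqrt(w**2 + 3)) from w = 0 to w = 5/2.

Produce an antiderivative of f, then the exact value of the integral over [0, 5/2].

A candidate is checked by its d/dw: the result must match f(w).
F(w) = -sqrt(w**2 + 1)*sqrt(w**2 + 3)/4 + 4*atan(3*w/2)/3 is an antiderivative of f.
Check: d/dw[-sqrt(w**2 + 1)*sqrt(w**2 + 3)/4 + 4*atan(3*w/2)/3] = (-9*w**5 - 22*w**3 - 8*w + 16*sqrt(w**2 + 1)*sqrt(w**2 + 3))/(18*w**2*sqrt(w**2 + 1)*sqrt(w**2 + 3) + 8*sqrt(w**2 + 1)*sqrt(w**2 + 3)) = f(w).
F(5/2) = -sqrt(1073)/16 + 4*atan(15/4)/3; F(0) = -sqrt(3)/4.
Integral = F(5/2) - F(0) = -sqrt(1073)/16 + sqrt(3)/4 + 4*atan(15/4)/3.

Antiderivative: F(w) = -sqrt(w**2 + 1)*sqrt(w**2 + 3)/4 + 4*atan(3*w/2)/3; value = -sqrt(1073)/16 + sqrt(3)/4 + 4*atan(15/4)/3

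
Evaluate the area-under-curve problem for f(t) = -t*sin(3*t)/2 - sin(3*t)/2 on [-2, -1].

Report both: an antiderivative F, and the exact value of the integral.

Antiderivative: F(t) = (3*t*cos(3*t) - sin(3*t) + 3*cos(3*t))/18; value = sin(3)/18 - sin(6)/18 + cos(6)/6

The integrand splits into summands that can be handled one at a time.
F(t) = (3*t*cos(3*t) - sin(3*t) + 3*cos(3*t))/18 is an antiderivative of f.
Check: d/dt[(3*t*cos(3*t) - sin(3*t) + 3*cos(3*t))/18] = -t*sin(3*t)/2 - sin(3*t)/2 = f(t).
F(-1) = sin(3)/18; F(-2) = -cos(6)/6 + sin(6)/18.
Integral = F(-1) - F(-2) = sin(3)/18 - sin(6)/18 + cos(6)/6.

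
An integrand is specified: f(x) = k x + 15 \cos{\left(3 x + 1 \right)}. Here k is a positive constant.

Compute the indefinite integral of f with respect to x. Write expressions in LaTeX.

F(x) = \frac{k x^{2}}{2} + 5 \sin{\left(3 x + 1 \right)} + C

Integrate term by term and add the pieces.
Check: d/dx[\frac{k x^{2}}{2} + 5 \sin{\left(3 x + 1 \right)}] = k x + 15 \cos{\left(3 x + 1 \right)} = f(x).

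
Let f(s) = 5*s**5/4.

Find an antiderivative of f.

An antiderivative is F(s) = 5*s**6/24.

Whatever form F(s) takes, F'(s) = f(s) is non-negotiable.
Check: d/ds[5*s**6/24] = 5*s**5/4 = f(s).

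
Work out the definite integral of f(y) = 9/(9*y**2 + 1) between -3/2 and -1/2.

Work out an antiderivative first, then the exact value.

Since d/dy undoes antidifferentiation here, F'(y) = f(y) is required of F(y).
F(y) = 3*atan(3*y) is an antiderivative of f.
Check: d/dy[3*atan(3*y)] = 9/(9*y**2 + 1) = f(y).
F(-1/2) = -3*atan(3/2); F(-3/2) = -3*atan(9/2).
Integral = F(-1/2) - F(-3/2) = -3*atan(3/2) + 3*atan(9/2).

Antiderivative: F(y) = 3*atan(3*y); value = -3*atan(3/2) + 3*atan(9/2)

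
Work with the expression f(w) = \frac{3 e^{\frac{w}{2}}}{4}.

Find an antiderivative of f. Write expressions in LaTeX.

Whatever form F(w) takes, F'(w) = f(w) is non-negotiable.
Check: d/dw[\frac{3 e^{\frac{w}{2}}}{2}] = \frac{3 e^{\frac{w}{2}}}{4} = f(w).

An antiderivative is F(w) = \frac{3 e^{\frac{w}{2}}}{2}.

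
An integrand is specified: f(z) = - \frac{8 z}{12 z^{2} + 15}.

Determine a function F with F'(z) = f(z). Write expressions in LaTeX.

An antiderivative is F(z) = - \frac{\log{\left(2 z^{2} + \frac{5}{2} \right)}}{3}.

The substitution u = 2 z^{2} + \frac{5}{2} works: f is exactly (dF/du)*(du/dz) for that inner function.
Check: d/dz[- \frac{\log{\left(2 z^{2} + \frac{5}{2} \right)}}{3}] = - \frac{8 z}{12 z^{2} + 15} = f(z).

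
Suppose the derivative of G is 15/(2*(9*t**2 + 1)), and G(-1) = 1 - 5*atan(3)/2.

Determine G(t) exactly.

G(t) = (5*atan(3*t) + 2)/2

Differentiate the proposed G(t) back; it has to land on the given G'(t).
A general antiderivative is 5*atan(3*t)/2 + C.
The condition gives C = 1 - 5*atan(3)/2 - (-5*atan(3)/2) = 1.
So G(t) = (5*atan(3*t) + 2)/2.
Check: d/dt[(5*atan(3*t) + 2)/2] = 15/(18*t**2 + 2), which equals G'(t).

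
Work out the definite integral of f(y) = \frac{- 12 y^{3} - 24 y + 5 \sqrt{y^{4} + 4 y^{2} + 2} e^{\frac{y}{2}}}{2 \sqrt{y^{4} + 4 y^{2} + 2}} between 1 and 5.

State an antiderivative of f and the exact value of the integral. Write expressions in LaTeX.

A first test for any F(y): its y-derivative must equal f(y) identically.
F(y) = - 3 \sqrt{y^{4} + 4 y^{2} + 2} + 5 e^{\frac{y}{2}} is an antiderivative of f.
Check: d/dy[- 3 \sqrt{y^{4} + 4 y^{2} + 2} + 5 e^{\frac{y}{2}}] = \frac{- 12 y^{3} - 24 y + 5 \sqrt{y^{4} + 4 y^{2} + 2} e^{\frac{y}{2}}}{2 \sqrt{y^{4} + 4 y^{2} + 2}} = f(y).
F(5) = - 3 \sqrt{727} + 5 e^{\frac{5}{2}}; F(1) = - 3 \sqrt{7} + 5 e^{\frac{1}{2}}.
Integral = F(5) - F(1) = - 3 \sqrt{727} - 5 e^{\frac{1}{2}} + 3 \sqrt{7} + 5 e^{\frac{5}{2}}.

Antiderivative: F(y) = - 3 \sqrt{y^{4} + 4 y^{2} + 2} + 5 e^{\frac{y}{2}}; value = - 3 \sqrt{727} - 5 e^{\frac{1}{2}} + 3 \sqrt{7} + 5 e^{\frac{5}{2}}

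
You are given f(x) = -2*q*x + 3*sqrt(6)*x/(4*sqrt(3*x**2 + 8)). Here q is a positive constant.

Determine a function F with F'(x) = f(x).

Integrate term by term and add the pieces.
Check: d/dx[(-4*q*x**2 + sqrt(6)*sqrt(3*x**2 + 8))/4] = (-8*q*x*sqrt(3*x**2 + 8) + 3*sqrt(6)*x)/(4*sqrt(3*x**2 + 8)), which equals f(x).

An antiderivative is F(x) = (-4*q*x**2 + sqrt(6)*sqrt(3*x**2 + 8))/4.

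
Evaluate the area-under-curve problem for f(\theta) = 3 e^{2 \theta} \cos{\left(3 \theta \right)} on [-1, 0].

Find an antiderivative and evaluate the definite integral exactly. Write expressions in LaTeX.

A candidate is checked by its d/d\theta: the result must match f(\theta).
F(\theta) = \frac{3 \left(3 \sin{\left(3 \theta \right)} + 2 \cos{\left(3 \theta \right)}\right) e^{2 \theta}}{13} is an antiderivative of f.
Check: d/d\theta[\frac{3 \left(3 \sin{\left(3 \theta \right)} + 2 \cos{\left(3 \theta \right)}\right) e^{2 \theta}}{13}] = 3 e^{2 \theta} \cos{\left(3 \theta \right)} = f(\theta).
F(0) = \frac{6}{13}; F(-1) = \frac{6 \cos{\left(3 \right)}}{13 e^{2}} - \frac{9 \sin{\left(3 \right)}}{13 e^{2}}.
Integral = F(0) - F(-1) = \frac{9 \sin{\left(3 \right)}}{13 e^{2}} - \frac{6 \cos{\left(3 \right)}}{13 e^{2}} + \frac{6}{13}.

Antiderivative: F(\theta) = \frac{3 \left(3 \sin{\left(3 \theta \right)} + 2 \cos{\left(3 \theta \right)}\right) e^{2 \theta}}{13}; value = \frac{9 \sin{\left(3 \right)}}{13 e^{2}} - \frac{6 \cos{\left(3 \right)}}{13 e^{2}} + \frac{6}{13}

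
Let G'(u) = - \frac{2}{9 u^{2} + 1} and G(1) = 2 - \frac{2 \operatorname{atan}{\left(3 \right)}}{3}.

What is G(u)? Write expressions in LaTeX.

G(u) = 2 - \frac{2 \operatorname{atan}{\left(3 u \right)}}{3}

The proposed G(u) is checked by its d/du: the result must match the given G'(u).
A general antiderivative is - \frac{2 \operatorname{atan}{\left(3 u \right)}}{3} + C.
The condition gives C = 2 - \frac{2 \operatorname{atan}{\left(3 \right)}}{3} - (- \frac{2 \operatorname{atan}{\left(3 \right)}}{3}) = 2.
So G(u) = 2 - \frac{2 \operatorname{atan}{\left(3 u \right)}}{3}.
Check: d/du[2 - \frac{2 \operatorname{atan}{\left(3 u \right)}}{3}] = - \frac{2}{9 u^{2} + 1} = G'(u).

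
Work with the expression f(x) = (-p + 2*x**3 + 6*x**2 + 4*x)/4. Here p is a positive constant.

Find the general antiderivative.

F(x) = -p*x/4 + x**4/8 + x**3/2 + x**2/2 + C

Check any antiderivative F(x) by computing F'(x) and comparing it with f(x).
Check: d/dx[-p*x/4 + x**4/8 + x**3/2 + x**2/2] = -p/4 + x**3/2 + 3*x**2/2 + x, which equals f(x).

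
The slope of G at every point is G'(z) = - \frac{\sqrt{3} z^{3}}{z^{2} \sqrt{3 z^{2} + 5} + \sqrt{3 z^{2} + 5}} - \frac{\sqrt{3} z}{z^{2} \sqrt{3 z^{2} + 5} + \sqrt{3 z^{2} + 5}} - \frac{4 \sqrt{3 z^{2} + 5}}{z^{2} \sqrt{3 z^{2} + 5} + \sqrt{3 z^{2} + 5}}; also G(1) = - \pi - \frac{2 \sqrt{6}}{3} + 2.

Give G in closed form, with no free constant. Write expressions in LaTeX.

G(z) = - \sqrt{z^{2} + \frac{5}{3}} - 4 \operatorname{atan}{\left(z \right)} + 2

Integrate term by term and add the pieces.
A general antiderivative is - \sqrt{z^{2} + \frac{5}{3}} - 4 \operatorname{atan}{\left(z \right)} + C.
The condition gives C = - \pi - \frac{2 \sqrt{6}}{3} + 2 - (- \pi - \frac{2 \sqrt{6}}{3}) = 2.
So G(z) = - \sqrt{z^{2} + \frac{5}{3}} - 4 \operatorname{atan}{\left(z \right)} + 2.
Check: d/dz[- \sqrt{z^{2} + \frac{5}{3}} - 4 \operatorname{atan}{\left(z \right)} + 2] = \frac{- \sqrt{3} z^{3} - \sqrt{3} z - 4 \sqrt{3 z^{2} + 5}}{z^{2} \sqrt{3 z^{2} + 5} + \sqrt{3 z^{2} + 5}}, which equals G'(z).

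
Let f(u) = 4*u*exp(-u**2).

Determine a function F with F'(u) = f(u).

The substitution w = -u**2 works: f is exactly (dF/dw)*(dw/du) for that inner function.
Check: d/du[-2*exp(-u**2)] = 4*u*exp(-u**2) = f(u).

An antiderivative is F(u) = -2*exp(-u**2).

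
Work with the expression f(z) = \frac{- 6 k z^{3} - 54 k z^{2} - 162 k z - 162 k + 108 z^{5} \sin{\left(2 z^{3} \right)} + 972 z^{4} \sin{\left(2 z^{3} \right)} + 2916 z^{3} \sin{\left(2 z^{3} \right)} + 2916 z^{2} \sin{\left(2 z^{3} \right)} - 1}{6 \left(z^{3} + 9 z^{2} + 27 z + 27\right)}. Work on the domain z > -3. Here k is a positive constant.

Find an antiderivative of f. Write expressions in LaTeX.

An antiderivative is F(z) = - k z - 3 \cos{\left(2 z^{3} \right)} + \frac{1}{3 \left(2 z + 6\right)^{2}}.

For F(z) to be correct the identity F'(z) - f(z) = 0 must hold.
Check: d/dz[- k z - 3 \cos{\left(2 z^{3} \right)} + \frac{1}{3 \left(2 z + 6\right)^{2}}] = \frac{- 6 k z^{3} - 54 k z^{2} - 162 k z - 162 k + 108 z^{5} \sin{\left(2 z^{3} \right)} + 972 z^{4} \sin{\left(2 z^{3} \right)} + 2916 z^{3} \sin{\left(2 z^{3} \right)} + 2916 z^{2} \sin{\left(2 z^{3} \right)} - 1}{6 z^{3} + 54 z^{2} + 162 z + 162}, which equals f(z).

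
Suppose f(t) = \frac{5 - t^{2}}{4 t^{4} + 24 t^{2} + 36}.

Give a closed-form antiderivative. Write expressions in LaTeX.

A first test for any F(t): its t-derivative must equal f(t) identically.
Check: d/dt[\frac{\sqrt{3} t^{2} \operatorname{atan}{\left(\frac{\sqrt{3} t}{3} \right)} + 12 t + 3 \sqrt{3} \operatorname{atan}{\left(\frac{\sqrt{3} t}{3} \right)}}{36 \left(t^{2} + 3\right)}] = \frac{5 - t^{2}}{4 t^{4} + 24 t^{2} + 36} = f(t).

An antiderivative is F(t) = \frac{\sqrt{3} t^{2} \operatorname{atan}{\left(\frac{\sqrt{3} t}{3} \right)} + 12 t + 3 \sqrt{3} \operatorname{atan}{\left(\frac{\sqrt{3} t}{3} \right)}}{36 \left(t^{2} + 3\right)}.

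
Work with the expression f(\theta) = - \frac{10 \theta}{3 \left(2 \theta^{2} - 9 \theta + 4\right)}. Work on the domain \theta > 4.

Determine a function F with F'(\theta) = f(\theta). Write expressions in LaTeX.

An antiderivative is F(\theta) = - \frac{40 \log{\left(\theta - 4 \right)}}{21} + \frac{5 \log{\left(\theta - \frac{1}{2} \right)}}{21}.

The denominator factors as 3 \left(\theta - 4\right) \left(2 \theta - 1\right); partial fractions split f into directly integrable pieces: \frac{10}{21 \left(2 \theta - 1\right)} - \frac{40}{21 \left(\theta - 4\right)}.
Check: d/d\theta[- \frac{40 \log{\left(\theta - 4 \right)}}{21} + \frac{5 \log{\left(\theta - \frac{1}{2} \right)}}{21}] = - \frac{10 \theta}{6 \theta^{2} - 27 \theta + 12}, which equals f(\theta).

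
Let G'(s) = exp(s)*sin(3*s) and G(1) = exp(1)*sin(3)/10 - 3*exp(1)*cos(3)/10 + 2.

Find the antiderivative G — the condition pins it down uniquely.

G(s) = (exp(s)*sin(3*s) - 3*exp(s)*cos(3*s) + 20)/10

Since d/ds undoes antidifferentiation here, G(s) must give back the stated G'(s).
A general antiderivative is exp(s)*sin(3*s)/10 - 3*exp(s)*cos(3*s)/10 + C.
The condition gives C = exp(1)*sin(3)/10 - 3*exp(1)*cos(3)/10 + 2 - (exp(1)*sin(3)/10 - 3*exp(1)*cos(3)/10) = 2.
So G(s) = (exp(s)*sin(3*s) - 3*exp(s)*cos(3*s) + 20)/10.
Check: d/ds[(exp(s)*sin(3*s) - 3*exp(s)*cos(3*s) + 20)/10] = exp(s)*sin(3*s) = G'(s).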